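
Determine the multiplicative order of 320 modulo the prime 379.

63

The order of 320 must divide p − 1 = 378 = 2 · 3^3 · 7.
Divisors: 1, 2, 3, 6, 7, 9, 14, 18, 21, 27, 42, 54, 63, 126, 189, 378.
Check each in increasing order: 320^1 ≡ 320;  320^2 ≡ 70;  320^3 ≡ 39;  320^6 ≡ 5;  320^7 ≡ 84;  320^9 ≡ 195;  320^14 ≡ 234;  320^18 ≡ 125;  320^21 ≡ 327;  320^27 ≡ 119;  320^42 ≡ 51;  320^54 ≡ 138;  320^63 ≡ 1.
Smallest exponent giving 1 is 63.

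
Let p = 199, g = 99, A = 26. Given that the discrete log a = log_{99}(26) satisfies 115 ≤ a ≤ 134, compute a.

130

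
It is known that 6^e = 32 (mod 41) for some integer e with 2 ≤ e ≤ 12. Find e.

Compute 6^2 mod 41 = 36, then multiply by 6 repeatedly:
  6^2=36  6^3=11  6^4=25  6^5=27  6^6=39
  6^7=29  6^8=10  6^9=19  6^10=32
Found 32 at exponent 10.

10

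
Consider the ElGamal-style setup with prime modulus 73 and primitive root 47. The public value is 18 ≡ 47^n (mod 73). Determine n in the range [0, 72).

68

Baby-step giant-step with m = ceil(sqrt(72)) = 9.
Baby table (47^j mod 73 for j=0..8):
  0:1  1:47  2:19  3:17  4:69  5:31  6:70  7:5
  8:16
Giant step factor: 47^(-9) ≡ 10 (mod 73).
Scan 18·10^i mod 73 for i = 0, 1, …:
  i=0: 18   i=1: 34   i=2: 48   i=3: 42
  i=4: 55   i=5: 39   i=6: 25   i=7: 31
Match at i=7, j=5: n = 7·9 + 5 = 68.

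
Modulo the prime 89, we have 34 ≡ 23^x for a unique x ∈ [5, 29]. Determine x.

22

Compute 23^5 mod 89 = 41, then multiply by 23 repeatedly:
  23^5=41  23^6=53  23^7=62  23^8=2  23^9=46
  23^10=79  23^11=37  23^12=50  23^13=82  23^14=17
  23^15=35  23^16=4  23^17=3  23^18=69  23^19=74
  23^20=11  23^21=75  23^22=34
Found 34 at exponent 22.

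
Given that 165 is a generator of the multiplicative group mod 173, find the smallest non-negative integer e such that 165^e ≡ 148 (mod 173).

112

Baby-step giant-step with m = ceil(sqrt(172)) = 14.
Baby table (165^j mod 173 for j=0..13):
  0:1  1:165  2:64  3:7  4:117  5:102  6:49  7:127
  8:22  9:170  10:24  11:154  12:152  13:168
Giant step factor: 165^(-14) ≡ 13 (mod 173).
Scan 148·13^i mod 173 for i = 0, 1, …:
  i=0: 148   i=1: 21   i=2: 100   i=3: 89
  i=4: 119   i=5: 163   i=6: 43   i=7: 40
  i=8: 1
Match at i=8, j=0: e = 8·14 + 0 = 112.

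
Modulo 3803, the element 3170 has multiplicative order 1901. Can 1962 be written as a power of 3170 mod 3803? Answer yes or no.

no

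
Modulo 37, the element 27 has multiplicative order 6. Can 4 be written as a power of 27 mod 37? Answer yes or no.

⟨27⟩ has order 6; its elements mod 37 are {1, 10, 11, 26, 27, 36}.
4 is not in this set.

no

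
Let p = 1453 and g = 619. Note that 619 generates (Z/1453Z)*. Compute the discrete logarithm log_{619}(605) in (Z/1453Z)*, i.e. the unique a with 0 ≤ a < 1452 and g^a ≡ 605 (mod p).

Baby-step giant-step with m = ceil(sqrt(1452)) = 39.
Baby table (619^j mod 1453 for j=0..38):
  0:1  1:619  2:1022  3:563  4:1230  5:1451  6:215  7:862
  8:327  9:446  10:4  11:1023  12:1182  13:799  14:561  15:1445
  16:860  17:542  18:1308  19:331  20:16  21:1186  22:369  23:290
  24:791  25:1421  26:534  27:715  28:873  29:1324  30:64  31:385
  32:23  33:1160  34:258  35:1325  36:683  37:1407  38:586
Giant step factor: 619^(-39) ≡ 780 (mod 1453).
Scan 605·780^i mod 1453 for i = 0, 1, …:
  i=0: 605   i=1: 1128   i=2: 775   i=3: 52
  i=4: 1329   i=5: 631   i=6: 1066   i=7: 364
  i=8: 585   i=9: 58     …   i=35: 1222
  i=36: 1445
Match at i=36, j=15: a = 36·39 + 15 = 1419.

1419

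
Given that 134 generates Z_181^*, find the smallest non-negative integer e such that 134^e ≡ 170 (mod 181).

164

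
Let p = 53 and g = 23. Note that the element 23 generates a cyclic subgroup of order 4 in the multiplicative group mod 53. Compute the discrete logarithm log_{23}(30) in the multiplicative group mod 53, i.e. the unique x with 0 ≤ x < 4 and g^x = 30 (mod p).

3

Successive powers of 23 modulo 53:
  23^0=1  23^1=23  23^2=52  23^3=30
So 23^3 ≡ 30 (mod 53), giving x = 3.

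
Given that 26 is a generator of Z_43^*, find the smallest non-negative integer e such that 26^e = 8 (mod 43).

Successive powers of 26 modulo 43:
  26^0=1  26^1=26  26^2=31  26^3=32  26^4=15  26^5=3
  26^6=35  26^7=7  26^8=10  26^9=2  26^10=9  26^11=19
  26^12=21  26^13=30  26^14=6  26^15=27  26^16=14  26^17=20
  26^18=4  26^19=18  26^20=38  26^21=42  26^22=17  26^23=12
  26^24=11  26^25=28  26^26=40  26^27=8
So 26^27 ≡ 8 (mod 43), giving e = 27.

27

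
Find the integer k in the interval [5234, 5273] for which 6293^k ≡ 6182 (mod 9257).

Compute 6293^5234 mod 9257 = 7665, then multiply by 6293 repeatedly:
  6293^5234=7665  6293^5235=6875  6293^5236=6414  6293^5237=2782  6293^5238=2139
  6293^5239=1049  6293^5240=1116  6293^5241=6182
Found 6182 at exponent 5241.

5241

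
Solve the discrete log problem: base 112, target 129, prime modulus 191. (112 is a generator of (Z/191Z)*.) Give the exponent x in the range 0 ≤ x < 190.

2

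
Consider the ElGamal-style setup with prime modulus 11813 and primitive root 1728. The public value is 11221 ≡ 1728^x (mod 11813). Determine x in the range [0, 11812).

3132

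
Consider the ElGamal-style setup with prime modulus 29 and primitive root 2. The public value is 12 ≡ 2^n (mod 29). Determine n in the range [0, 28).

7

Successive powers of 2 modulo 29:
  2^0=1  2^1=2  2^2=4  2^3=8  2^4=16  2^5=3
  2^6=6  2^7=12
So 2^7 ≡ 12 (mod 29), giving n = 7.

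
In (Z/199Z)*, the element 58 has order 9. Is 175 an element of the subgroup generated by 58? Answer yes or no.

yes

⟨58⟩ has order 9; its elements mod 199 are {1, 43, 58, 92, 106, 162, 175, 178, 180}.
175 is in this set.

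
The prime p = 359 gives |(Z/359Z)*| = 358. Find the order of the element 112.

The order of 112 must divide p − 1 = 358 = 2 · 179.
Divisors: 1, 2, 179, 358.
Check each in increasing order: 112^1 ≡ 112;  112^2 ≡ 338;  112^179 ≡ 358;  112^358 ≡ 1.
Smallest exponent giving 1 is 358.

358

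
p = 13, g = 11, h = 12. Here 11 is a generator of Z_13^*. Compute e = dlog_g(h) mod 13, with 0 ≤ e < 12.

6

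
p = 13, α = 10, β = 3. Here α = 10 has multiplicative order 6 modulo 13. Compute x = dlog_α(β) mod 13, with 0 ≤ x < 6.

4

Successive powers of 10 modulo 13:
  10^0=1  10^1=10  10^2=9  10^3=12  10^4=3
So 10^4 ≡ 3 (mod 13), giving x = 4.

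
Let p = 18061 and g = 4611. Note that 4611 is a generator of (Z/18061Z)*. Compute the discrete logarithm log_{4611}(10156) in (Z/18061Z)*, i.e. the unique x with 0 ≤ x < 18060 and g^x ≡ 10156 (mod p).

Baby-step giant-step with m = ceil(sqrt(18060)) = 135.
Baby table (4611^j mod 18061 for j=0..134):
  0:1  1:4611  2:3524  3:12325  4:10669  5:14656  6:12615  7:11345
  8:7139  9:10787  10:16924  11:13044  12:2754  13:1811  14:6339  15:6431
  16:15240  17:14350  18:10407  19:16661  20:10438  21:15114  22:11316  23:17908
  24:16957  25:2658  26:10680  27:11194  28:15257  29:2432  30:16132  31:9454
  32:11201  33:11412  34:9039  35:12102  36:11893  37:5427  38:9412  39:16210
  40:7892  41:15158  42:15529  43:10415  44:17427  45:2508  46:5348  47:6363
  48:8729  49:9511  50:3113  51:13609  52:7185  53:6161  54:16479  55:2042
  56:5881  57:7730  58:8677  59:4532  60:475  61:4844  62:12288  63:2611
  64:10695  65:8115  66:13934  67:6697  68:13618  69:12562  70:1755  71:977
  72:7758  73:11358  74:12899  75:2416  76:14600  77:7253  78:12672  79:3257
  80:9336  81:8933  82:10983  83:17630  84:17430  85:16341  86:15920  87:7216
  88:4614  89:17357  90:4836  91:11522  92:10541  93:2400  94:13068  95:5052
  96:14143  97:13163  98:9633  99:5764  100:10073  101:11772  102:7387  103:16472
  104:5887  105:17335  106:11760  107:6238  108:10306  109:2475  110:15734  111:16498
  112:17407  113:593  114:7112  115:12717  116:12081  117:5367  118:3667  119:3441
  120:8893  121:7153  122:3097  123:12077  124:4984  125:7632  126:8324  127:2339
  128:2712  129:6820  130:2819  131:12550  132:606  133:12872  134:4346
Giant step factor: 4611^(-135) ≡ 6762 (mod 18061).
Scan 10156·6762^i mod 18061 for i = 0, 1, …:
  i=0: 10156   i=1: 6950   i=2: 1178   i=3: 735
  i=4: 3295   i=5: 11577   i=6: 7300   i=7: 1887
  i=8: 8828   i=9: 3331     …   i=95: 8490
  i=96: 11522
Match at i=96, j=91: x = 96·135 + 91 = 13051.

13051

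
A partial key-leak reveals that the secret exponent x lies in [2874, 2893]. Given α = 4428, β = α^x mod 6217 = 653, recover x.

2878

Compute 4428^2874 mod 6217 = 6109, then multiply by 4428 repeatedly:
  4428^2874=6109  4428^2875=485  4428^2876=2715  4428^2877=4559  4428^2878=653
Found 653 at exponent 2878.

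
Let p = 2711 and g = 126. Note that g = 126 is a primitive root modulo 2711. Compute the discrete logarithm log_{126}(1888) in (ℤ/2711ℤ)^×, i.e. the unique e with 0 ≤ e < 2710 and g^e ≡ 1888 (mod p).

154

Baby-step giant-step with m = ceil(sqrt(2710)) = 53.
Baby table (126^j mod 2711 for j=0..52):
  0:1  1:126  2:2321  3:2369  4:284  5:541  6:391  7:468
  8:2037  9:1828  10:2604  11:73  12:1065  13:1351  14:2144  15:1755
  16:1539  17:1433  18:1632  19:2307  20:605  21:322  22:2618  23:1837
  24:1027  25:1985  26:698  27:1196  28:1591  29:2563  30:329  31:789
  32:1818  33:1344  34:1262  35:1774  36:1222  37:2156  38:556  39:2281
  40:40  41:2329  42:666  43:2586  44:516  45:2663  46:2085  47:2454
  48:150  49:2634  50:1142  51:209  52:1935
Giant step factor: 126^(-53) ≡ 1973 (mod 2711).
Scan 1888·1973^i mod 2711 for i = 0, 1, …:
  i=0: 1888   i=1: 110   i=2: 150
Match at i=2, j=48: e = 2·53 + 48 = 154.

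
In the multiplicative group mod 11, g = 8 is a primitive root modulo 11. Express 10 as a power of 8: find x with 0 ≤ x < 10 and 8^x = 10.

Successive powers of 8 modulo 11:
  8^0=1  8^1=8  8^2=9  8^3=6  8^4=4  8^5=10
So 8^5 ≡ 10 (mod 11), giving x = 5.

5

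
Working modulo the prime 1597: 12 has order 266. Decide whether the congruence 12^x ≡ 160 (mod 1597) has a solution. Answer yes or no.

160 ∈ ⟨12⟩ iff 160^266 ≡ 1 (mod 1597), since |⟨12⟩| = 266.
160^266 mod 1597 = 1.
Since 1 = 1, 160 lies in the subgroup.

yes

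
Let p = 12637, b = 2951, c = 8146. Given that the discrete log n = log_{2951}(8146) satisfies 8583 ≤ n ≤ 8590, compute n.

8587

Compute 2951^8583 mod 12637 = 10291, then multiply by 2951 repeatedly:
  2951^8583=10291  2951^8584=2030  2951^8585=592  2951^8586=3086  2951^8587=8146
Found 8146 at exponent 8587.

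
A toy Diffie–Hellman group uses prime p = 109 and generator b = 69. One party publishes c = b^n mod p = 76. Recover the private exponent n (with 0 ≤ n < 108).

81

Baby-step giant-step with m = ceil(sqrt(108)) = 11.
Baby table (69^j mod 109 for j=0..10):
  0:1  1:69  2:74  3:92  4:26  5:50  6:71  7:103
  8:22  9:101  10:102
Giant step factor: 69^(-11) ≡ 51 (mod 109).
Scan 76·51^i mod 109 for i = 0, 1, …:
  i=0: 76   i=1: 61   i=2: 59   i=3: 66
  i=4: 96   i=5: 100   i=6: 86   i=7: 26
Match at i=7, j=4: n = 7·11 + 4 = 81.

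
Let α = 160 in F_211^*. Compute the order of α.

210

The order of 160 must divide p − 1 = 210 = 2 · 3 · 5 · 7.
Divisors: 1, 2, 3, 5, 6, 7, 10, 14, 15, 21, 30, 35, 42, 70, 105, 210.
Check each in increasing order: 160^1 ≡ 160;  160^2 ≡ 69;  160^3 ≡ 68;  160^5 ≡ 50;  160^6 ≡ 193;  160^7 ≡ 74;  160^10 ≡ 179;  160^14 ≡ 201;  160^15 ≡ 88;  160^21 ≡ 104;  160^30 ≡ 148;  160^35 ≡ 15;  160^42 ≡ 55;  160^70 ≡ 14;  160^105 ≡ 210;  160^210 ≡ 1.
Smallest exponent giving 1 is 210.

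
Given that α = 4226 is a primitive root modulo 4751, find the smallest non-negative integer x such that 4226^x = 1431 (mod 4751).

2393

Baby-step giant-step with m = ceil(sqrt(4750)) = 69.
Baby table (4226^j mod 4751 for j=0..68):
  0:1  1:4226  2:67  3:2833  4:4489  5:4522  6:1450  7:3661
  8:2130  9:2986  10:180  11:520  12:2558  13:1583  14:350  15:1539
  16:4446  17:3342  18:3320  19:617  20:3894  21:3331  22:4344  23:4631
  24:1237  25:1462  26:2112  27:2934  28:3725  29:1787  30:2523  31:954
  32:2756  33:2155  34:4114  35:1855  36:80  37:759  38:609  39:3343
  40:2795  41:684  42:1976  43:3069  44:4115  45:1330  46:147  47:3592
  48:347  49:3114  50:4245  51:4345  52:4106  53:1304  54:4295  55:1850
  56:2705  57:424  58:697  59:4653  60:3940  61:2936  62:2675  63:1921
  64:3438  65:430  66:2298  67:304  68:1934
Giant step factor: 4226^(-69) ≡ 310 (mod 4751).
Scan 1431·310^i mod 4751 for i = 0, 1, …:
  i=0: 1431   i=1: 1767   i=2: 1405   i=3: 3209
  i=4: 1831   i=5: 2241   i=6: 1064   i=7: 2021
  i=8: 4129   i=9: 1971     …   i=33: 1207
  i=34: 3592
Match at i=34, j=47: x = 34·69 + 47 = 2393.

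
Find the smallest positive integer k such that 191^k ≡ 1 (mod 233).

232

The order of 191 must divide p − 1 = 232 = 2^3 · 29.
Divisors: 1, 2, 4, 8, 29, 58, 116, 232.
Check each in increasing order: 191^1 ≡ 191;  191^2 ≡ 133;  191^4 ≡ 214;  191^8 ≡ 128;  191^29 ≡ 136;  191^58 ≡ 89;  191^116 ≡ 232;  191^232 ≡ 1.
Smallest exponent giving 1 is 232.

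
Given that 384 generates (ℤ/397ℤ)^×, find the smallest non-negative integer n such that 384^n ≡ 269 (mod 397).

9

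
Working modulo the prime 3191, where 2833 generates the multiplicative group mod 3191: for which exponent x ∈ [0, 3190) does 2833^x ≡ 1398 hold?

2662

Baby-step giant-step with m = ceil(sqrt(3190)) = 57.
Baby table (2833^j mod 3191 for j=0..56):
  0:1  1:2833  2:524  3:677  4:150  5:547  6:2016  7:2629
  8:163  9:2275  10:2446  11:1857  12:2113  13:3004  14:3126  15:933
  16:1041  17:669  18:3014  19:2737  20:2982  21:1429  22:2169  23:2102
  24:560  25:553  26:3059  27:2582  28:1034  29:3175  30:2537  31:1189
  32:1932  33:791  34:821  35:2845  36:2610  37:583  38:1892  39:2347
  40:2198  41:1293  42:2992  43:1040  44:1027  45:2490  46:2060  47:2832
  48:882  49:153  50:2664  51:397  52:1469  53:613  54:725  55:2112
  56:171
Giant step factor: 2833^(-57) ≡ 921 (mod 3191).
Scan 1398·921^i mod 3191 for i = 0, 1, …:
  i=0: 1398   i=1: 1585   i=2: 1498   i=3: 1146
  i=4: 2436   i=5: 283   i=6: 2172   i=7: 2846
  i=8: 1355   i=9: 274     …   i=45: 924
  i=46: 2198
Match at i=46, j=40: x = 46·57 + 40 = 2662.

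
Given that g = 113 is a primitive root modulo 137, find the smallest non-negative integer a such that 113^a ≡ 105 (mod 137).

74

Baby-step giant-step with m = ceil(sqrt(136)) = 12.
Baby table (113^j mod 137 for j=0..11):
  0:1  1:113  2:28  3:13  4:99  5:90  6:32  7:54
  8:74  9:5  10:17  11:3
Giant step factor: 113^(-12) ≡ 78 (mod 137).
Scan 105·78^i mod 137 for i = 0, 1, …:
  i=0: 105   i=1: 107   i=2: 126   i=3: 101
  i=4: 69   i=5: 39   i=6: 28
Match at i=6, j=2: a = 6·12 + 2 = 74.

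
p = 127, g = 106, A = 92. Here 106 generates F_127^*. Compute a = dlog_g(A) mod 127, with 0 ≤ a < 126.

Successive powers of 106 modulo 127:
  106^0=1  106^1=106  106^2=60  106^3=10  106^4=44  106^5=92
So 106^5 ≡ 92 (mod 127), giving a = 5.

5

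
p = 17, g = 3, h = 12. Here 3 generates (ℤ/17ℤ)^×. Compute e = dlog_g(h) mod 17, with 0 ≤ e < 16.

13

Successive powers of 3 modulo 17:
  3^0=1  3^1=3  3^2=9  3^3=10  3^4=13  3^5=5
  3^6=15  3^7=11  3^8=16  3^9=14  3^10=8  3^11=7
  3^12=4  3^13=12
So 3^13 ≡ 12 (mod 17), giving e = 13.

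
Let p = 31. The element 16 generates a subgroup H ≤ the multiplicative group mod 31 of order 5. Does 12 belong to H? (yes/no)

⟨16⟩ has order 5; its elements mod 31 are {1, 2, 4, 8, 16}.
12 is not in this set.

no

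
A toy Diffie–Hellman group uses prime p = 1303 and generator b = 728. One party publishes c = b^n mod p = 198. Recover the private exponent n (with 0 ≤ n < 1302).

Baby-step giant-step with m = ceil(sqrt(1302)) = 37.
Baby table (728^j mod 1303 for j=0..36):
  0:1  1:728  2:966  3:931  4:208  5:276  6:266  7:804
  8:265  9:76  10:602  11:448  12:394  13:172  14:128  15:671
  16:1166  17:595  18:564  19:147  20:170  21:1278  22:42  23:607
  24:179  25:12  26:918  27:1168  28:748  29:1193  30:706  31:586
  32:527  33:574  34:912  35:709  36:164
Giant step factor: 728^(-37) ≡ 1268 (mod 1303).
Scan 198·1268^i mod 1303 for i = 0, 1, …:
  i=0: 198   i=1: 888   i=2: 192   i=3: 1098
  i=4: 660   i=5: 354   i=6: 640   i=7: 1054
  i=8: 897   i=9: 1180     …   i=32: 233
  i=33: 966
Match at i=33, j=2: n = 33·37 + 2 = 1223.

1223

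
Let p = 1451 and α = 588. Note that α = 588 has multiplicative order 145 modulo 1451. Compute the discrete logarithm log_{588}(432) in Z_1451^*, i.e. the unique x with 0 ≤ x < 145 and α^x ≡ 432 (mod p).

18

Baby-step giant-step with m = ceil(sqrt(145)) = 13.
Baby table (588^j mod 1451 for j=0..12):
  0:1  1:588  2:406  3:764  4:873  5:1121  6:394  7:963
  8:354  9:659  10:75  11:570  12:1430
Giant step factor: 588^(-13) ≡ 100 (mod 1451).
Scan 432·100^i mod 1451 for i = 0, 1, …:
  i=0: 432   i=1: 1121
Match at i=1, j=5: x = 1·13 + 5 = 18.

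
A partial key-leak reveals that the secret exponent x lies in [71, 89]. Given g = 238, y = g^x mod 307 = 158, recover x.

75

Compute 238^71 mod 307 = 13, then multiply by 238 repeatedly:
  238^71=13  238^72=24  238^73=186  238^74=60  238^75=158
Found 158 at exponent 75.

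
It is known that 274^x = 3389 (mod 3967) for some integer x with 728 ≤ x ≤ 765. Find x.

743

Compute 274^728 mod 3967 = 1430, then multiply by 274 repeatedly:
  274^728=1430  274^729=3054  274^730=3726  274^731=1405  274^732=171
  274^733=3217  274^734=784  274^735=598  274^736=1205  274^737=909
  274^738=3112  274^739=3750  274^740=47  274^741=977  274^742=1909
  274^743=3389
Found 3389 at exponent 743.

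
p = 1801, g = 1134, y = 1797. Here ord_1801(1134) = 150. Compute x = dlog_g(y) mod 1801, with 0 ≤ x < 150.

117

Baby-step giant-step with m = ceil(sqrt(150)) = 13.
Baby table (1134^j mod 1801 for j=0..12):
  0:1  1:1134  2:42  3:802  4:1764  5:1266  6:247  7:943
  8:1369  9:1785  10:1667  11:1129  12:1576
Giant step factor: 1134^(-13) ≡ 216 (mod 1801).
Scan 1797·216^i mod 1801 for i = 0, 1, …:
  i=0: 1797   i=1: 937   i=2: 680   i=3: 999
  i=4: 1465   i=5: 1265   i=6: 1289   i=7: 1070
  i=8: 592   i=9: 1
Match at i=9, j=0: x = 9·13 + 0 = 117.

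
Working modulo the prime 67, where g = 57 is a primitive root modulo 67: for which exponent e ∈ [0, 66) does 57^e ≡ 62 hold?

36

Baby-step giant-step with m = ceil(sqrt(66)) = 9.
Baby table (57^j mod 67 for j=0..8):
  0:1  1:57  2:33  3:5  4:17  5:31  6:25  7:18
  8:21
Giant step factor: 57^(-9) ≡ 52 (mod 67).
Scan 62·52^i mod 67 for i = 0, 1, …:
  i=0: 62   i=1: 8   i=2: 14   i=3: 58
  i=4: 1
Match at i=4, j=0: e = 4·9 + 0 = 36.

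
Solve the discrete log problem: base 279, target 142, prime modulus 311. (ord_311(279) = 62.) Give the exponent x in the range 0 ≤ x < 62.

55

Baby-step giant-step with m = ceil(sqrt(62)) = 8.
Baby table (279^j mod 311 for j=0..7):
  0:1  1:279  2:91  3:198  4:195  5:291  6:18  7:46
Giant step factor: 279^(-8) ≡ 15 (mod 311).
Scan 142·15^i mod 311 for i = 0, 1, …:
  i=0: 142   i=1: 264   i=2: 228   i=3: 310
  i=4: 296   i=5: 86   i=6: 46
Match at i=6, j=7: x = 6·8 + 7 = 55.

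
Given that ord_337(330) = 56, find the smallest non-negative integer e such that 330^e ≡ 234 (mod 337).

22

Successive powers of 330 modulo 337:
  330^0=1  330^1=330  330^2=49  330^3=331  330^4=42  330^5=43
  330^6=36  330^7=85  330^8=79  330^9=121  330^10=164  330^11=200
  330^12=285  330^13=27  330^14=148  330^15=312  330^16=175  330^17=123
  330^18=150  330^19=298  330^20=273  330^21=111  330^22=234
So 330^22 ≡ 234 (mod 337), giving e = 22.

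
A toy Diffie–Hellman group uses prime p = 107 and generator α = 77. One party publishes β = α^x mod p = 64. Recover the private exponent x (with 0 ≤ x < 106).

Baby-step giant-step with m = ceil(sqrt(106)) = 11.
Baby table (77^j mod 107 for j=0..10):
  0:1  1:77  2:44  3:71  4:10  5:21  6:12  7:68
  8:100  9:103  10:13
Giant step factor: 77^(-11) ≡ 31 (mod 107).
Scan 64·31^i mod 107 for i = 0, 1, …:
  i=0: 64   i=1: 58   i=2: 86   i=3: 98
  i=4: 42   i=5: 18   i=6: 23   i=7: 71
Match at i=7, j=3: x = 7·11 + 3 = 80.

80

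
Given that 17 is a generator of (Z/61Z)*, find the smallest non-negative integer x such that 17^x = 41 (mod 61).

Baby-step giant-step with m = ceil(sqrt(60)) = 8.
Baby table (17^j mod 61 for j=0..7):
  0:1  1:17  2:45  3:33  4:12  5:21  6:52  7:30
Giant step factor: 17^(-8) ≡ 25 (mod 61).
Scan 41·25^i mod 61 for i = 0, 1, …:
  i=0: 41   i=1: 49   i=2: 5   i=3: 3
  i=4: 14   i=5: 45
Match at i=5, j=2: x = 5·8 + 2 = 42.

42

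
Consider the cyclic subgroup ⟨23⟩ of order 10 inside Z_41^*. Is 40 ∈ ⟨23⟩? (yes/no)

yes

⟨23⟩ has order 10; its elements mod 41 are {1, 4, 10, 16, 18, 23, 25, 31, 37, 40}.
40 is in this set.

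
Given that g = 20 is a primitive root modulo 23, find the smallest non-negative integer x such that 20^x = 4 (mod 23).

Successive powers of 20 modulo 23:
  20^0=1  20^1=20  20^2=9  20^3=19  20^4=12  20^5=10
  20^6=16  20^7=21  20^8=6  20^9=5  20^10=8  20^11=22
  20^12=3  20^13=14  20^14=4
So 20^14 ≡ 4 (mod 23), giving x = 14.

14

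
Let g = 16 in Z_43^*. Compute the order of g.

7

The order of 16 must divide p − 1 = 42 = 2 · 3 · 7.
Divisors: 1, 2, 3, 6, 7, 14, 21, 42.
Check each in increasing order: 16^1 ≡ 16;  16^2 ≡ 41;  16^3 ≡ 11;  16^6 ≡ 35;  16^7 ≡ 1.
Smallest exponent giving 1 is 7.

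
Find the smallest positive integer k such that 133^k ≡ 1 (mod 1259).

1258

The order of 133 must divide p − 1 = 1258 = 2 · 17 · 37.
Divisors: 1, 2, 17, 34, 37, 74, 629, 1258.
Check each in increasing order: 133^1 ≡ 133;  133^2 ≡ 63;  133^17 ≡ 780;  133^34 ≡ 303;  133^37 ≡ 693;  133^74 ≡ 570;  133^629 ≡ 1258;  133^1258 ≡ 1.
Smallest exponent giving 1 is 1258.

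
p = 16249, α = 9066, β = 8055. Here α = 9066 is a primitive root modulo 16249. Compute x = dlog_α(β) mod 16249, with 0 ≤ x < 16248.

Baby-step giant-step with m = ceil(sqrt(16248)) = 128.
Baby table (9066^j mod 16249 for j=0..127):
  0:1  1:9066  2:4914  3:11815  4:1382  5:1233  6:15315  7:14334
  8:8791  9:14110  10:9132  11:2057  12:11159  13:1220  14:11200  15:15448
  16:1437  17:12393  18:9352  19:14199  20:3556  21:680  22:6509  23:10475
  24:7194  25:13567  26:9741  27:14840  28:13969  29:14497  30:7890  31:2642
  32:1346  33:16086  34:901  35:11468  36:7786  37:2220  38:10258  39:6001
  40:3414  41:13228  42:7428  43:6392  44:5938  45:971  46:12377  47:10537
  48:571  49:9504  50:11066  51:3030  52:9170  53:5336  54:2903  55:11467
  56:14969  57:13555  58:14692  59:4619  60:2181  61:14162  62:9343  63:13850
  64:8077  65:8088  66:10320  67:15627  68:15600  69:14553  70:11867  71:1593
  72:13026  73:12233  74:4953  75:7911  76:14289  77:7046  78:4217  79:13674
  80:4863  81:4421  82:10752  83:16130  84:9829  85:198  86:7678  87:14281
  88:15763  89:13652  90:399  91:10056  92:10806  93:1975  94:15201  95:4497
  96:1061  97:15867  98:14074  99:7736  100:3892  101:8293  102:215  103:15559
  104:325  105:5381  106:4648  107:5111  108:10427  109:10749  110:5181  111:11336
  112:13500  113:3532  114:10582  115:2316  116:3148  117:6524  118:224  119:15908
  120:12053  121:14222  122:837  123:16208  124:2021  125:9763  126:3055  127:8334
Giant step factor: 9066^(-128) ≡ 3248 (mod 16249).
Scan 8055·3248^i mod 16249 for i = 0, 1, …:
  i=0: 8055   i=1: 1750   i=2: 13099   i=3: 5670
  i=4: 6043   i=5: 15121   i=6: 8530   i=7: 895
  i=8: 14638   i=9: 15899     …   i=28: 10611
  i=29: 399
Match at i=29, j=90: x = 29·128 + 90 = 3802.

3802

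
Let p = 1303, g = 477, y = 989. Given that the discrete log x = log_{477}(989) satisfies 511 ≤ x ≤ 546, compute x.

533

Compute 477^511 mod 1303 = 1068, then multiply by 477 repeatedly:
  477^511=1068  477^512=1266  477^513=593  477^514=110  477^515=350
  477^516=166  477^517=1002  477^518=1056  477^519=754  477^520=30
  477^521=1280  477^522=756  477^523=984  477^524=288  477^525=561
  477^526=482  477^527=586  477^528=680  477^529=1216  477^530=197
  477^531=153  477^532=13  477^533=989
Found 989 at exponent 533.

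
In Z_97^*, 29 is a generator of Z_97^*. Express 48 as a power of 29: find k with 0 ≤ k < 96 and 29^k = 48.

38

Baby-step giant-step with m = ceil(sqrt(96)) = 10.
Baby table (29^j mod 97 for j=0..9):
  0:1  1:29  2:65  3:42  4:54  5:14  6:18  7:37
  8:6  9:77
Giant step factor: 29^(-10) ≡ 49 (mod 97).
Scan 48·49^i mod 97 for i = 0, 1, …:
  i=0: 48   i=1: 24   i=2: 12   i=3: 6
Match at i=3, j=8: k = 3·10 + 8 = 38.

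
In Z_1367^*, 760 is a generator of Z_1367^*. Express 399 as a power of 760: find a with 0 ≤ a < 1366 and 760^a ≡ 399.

1305

Baby-step giant-step with m = ceil(sqrt(1366)) = 37.
Baby table (760^j mod 1367 for j=0..36):
  0:1  1:760  2:726  3:859  4:781  5:282  6:1068  7:1049
  8:279  9:155  10:238  11:436  12:546  13:759  14:1333  15:133
  16:1289  17:868  18:786  19:1348  20:597  21:1243  22:83  23:198
  24:110  25:213  26:574  27:167  28:1156  29:946  30:1285  31:562
  32:616  33:646  34:207  35:115  36:1279
Giant step factor: 760^(-37) ≡ 146 (mod 1367).
Scan 399·146^i mod 1367 for i = 0, 1, …:
  i=0: 399   i=1: 840   i=2: 977   i=3: 474
  i=4: 854   i=5: 287   i=6: 892   i=7: 367
  i=8: 269   i=9: 998     …   i=34: 1275
  i=35: 238
Match at i=35, j=10: a = 35·37 + 10 = 1305.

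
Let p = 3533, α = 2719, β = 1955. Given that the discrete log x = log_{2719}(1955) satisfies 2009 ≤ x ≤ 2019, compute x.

Compute 2719^2009 mod 3533 = 2612, then multiply by 2719 repeatedly:
  2719^2009=2612  2719^2010=698  2719^2011=641  2719^2012=1110  2719^2013=908
  2719^2014=2818  2719^2015=2598  2719^2016=1495  2719^2017=1955
Found 1955 at exponent 2017.

2017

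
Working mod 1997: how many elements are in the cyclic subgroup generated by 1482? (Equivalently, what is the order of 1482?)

998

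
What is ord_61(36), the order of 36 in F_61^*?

The order of 36 must divide p − 1 = 60 = 2^2 · 3 · 5.
Divisors: 1, 2, 3, 4, 5, 6, 10, 12, 15, 20, 30, 60.
Check each in increasing order: 36^1 ≡ 36;  36^2 ≡ 15;  36^3 ≡ 52;  36^4 ≡ 42;  36^5 ≡ 48;  36^6 ≡ 20;  36^10 ≡ 47;  36^12 ≡ 34;  36^15 ≡ 60;  36^20 ≡ 13;  36^30 ≡ 1.
Smallest exponent giving 1 is 30.

30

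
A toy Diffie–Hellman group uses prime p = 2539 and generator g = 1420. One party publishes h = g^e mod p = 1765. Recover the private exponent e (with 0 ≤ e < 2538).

Baby-step giant-step with m = ceil(sqrt(2538)) = 51.
Baby table (1420^j mod 2539 for j=0..50):
  0:1  1:1420  2:434  3:1842  4:470  5:2182  6:860  7:2480
  8:7  9:2323  10:499  11:199  12:751  13:40  14:942  15:2126
  16:49  17:1027  18:954  19:1393  20:179  21:280  22:1516  23:2187
  24:343  25:2111  26:1600  27:2134  28:1253  29:1960  30:456  31:75
  32:2401  33:2082  34:1044  35:2243  36:1154  37:1025  38:653  39:525
  40:1573  41:1879  42:2230  43:467  44:461  45:2097  46:2032  47:1136
  48:855  49:458  50:376
Giant step factor: 1420^(-51) ≡ 873 (mod 2539).
Scan 1765·873^i mod 2539 for i = 0, 1, …:
  i=0: 1765   i=1: 2211   i=2: 563   i=3: 1472
  i=4: 322   i=5: 1816   i=6: 1032   i=7: 2130
  i=8: 942
Match at i=8, j=14: e = 8·51 + 14 = 422.

422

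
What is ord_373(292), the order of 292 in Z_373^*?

186

The order of 292 must divide p − 1 = 372 = 2^2 · 3 · 31.
Divisors: 1, 2, 3, 4, 6, 12, 31, 62, 93, 124, 186, 372.
Check each in increasing order: 292^1 ≡ 292;  292^2 ≡ 220;  292^3 ≡ 84;  292^4 ≡ 283;  292^6 ≡ 342;  292^12 ≡ 215;  292^31 ≡ 89;  292^62 ≡ 88;  292^93 ≡ 372;  292^124 ≡ 284;  292^186 ≡ 1.
Smallest exponent giving 1 is 186.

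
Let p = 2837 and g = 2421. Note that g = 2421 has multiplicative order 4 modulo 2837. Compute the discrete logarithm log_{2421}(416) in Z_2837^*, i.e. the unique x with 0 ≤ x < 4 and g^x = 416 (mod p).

3

Successive powers of 2421 modulo 2837:
  2421^0=1  2421^1=2421  2421^2=2836  2421^3=416
So 2421^3 ≡ 416 (mod 2837), giving x = 3.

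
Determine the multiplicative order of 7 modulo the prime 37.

The order of 7 must divide p − 1 = 36 = 2^2 · 3^2.
Divisors: 1, 2, 3, 4, 6, 9, 12, 18, 36.
Check each in increasing order: 7^1 ≡ 7;  7^2 ≡ 12;  7^3 ≡ 10;  7^4 ≡ 33;  7^6 ≡ 26;  7^9 ≡ 1.
Smallest exponent giving 1 is 9.

9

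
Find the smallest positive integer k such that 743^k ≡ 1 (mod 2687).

2686

The order of 743 must divide p − 1 = 2686 = 2 · 17 · 79.
Divisors: 1, 2, 17, 34, 79, 158, 1343, 2686.
Check each in increasing order: 743^1 ≡ 743;  743^2 ≡ 1214;  743^17 ≡ 1278;  743^34 ≡ 2275;  743^79 ≡ 1825;  743^158 ≡ 1432;  743^1343 ≡ 2686;  743^2686 ≡ 1.
Smallest exponent giving 1 is 2686.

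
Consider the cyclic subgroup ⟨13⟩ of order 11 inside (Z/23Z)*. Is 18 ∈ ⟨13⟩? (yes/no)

yes

18 ∈ ⟨13⟩ iff 18^11 ≡ 1 (mod 23), since |⟨13⟩| = 11.
18^11 mod 23 = 1.
Since 1 = 1, 18 lies in the subgroup.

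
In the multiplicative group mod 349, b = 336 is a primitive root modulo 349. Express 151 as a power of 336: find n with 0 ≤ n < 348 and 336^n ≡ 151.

164

Baby-step giant-step with m = ceil(sqrt(348)) = 19.
Baby table (336^j mod 349 for j=0..18):
  0:1  1:336  2:169  3:246  4:292  5:43  6:139  7:287
  8:108  9:341  10:104  11:44  12:126  13:107  14:5  15:284
  16:147  17:183  18:64
Giant step factor: 336^(-19) ≡ 237 (mod 349).
Scan 151·237^i mod 349 for i = 0, 1, …:
  i=0: 151   i=1: 189   i=2: 121   i=3: 59
  i=4: 23   i=5: 216   i=6: 238   i=7: 217
  i=8: 126
Match at i=8, j=12: n = 8·19 + 12 = 164.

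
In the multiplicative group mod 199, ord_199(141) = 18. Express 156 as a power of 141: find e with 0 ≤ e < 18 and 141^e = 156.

Successive powers of 141 modulo 199:
  141^0=1  141^1=141  141^2=180  141^3=107  141^4=162  141^5=156
So 141^5 ≡ 156 (mod 199), giving e = 5.

5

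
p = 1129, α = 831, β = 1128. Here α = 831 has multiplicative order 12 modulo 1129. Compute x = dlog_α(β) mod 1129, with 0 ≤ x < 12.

6

Successive powers of 831 modulo 1129:
  831^0=1  831^1=831  831^2=742  831^3=168  831^4=741  831^5=466
  831^6=1128
So 831^6 ≡ 1128 (mod 1129), giving x = 6.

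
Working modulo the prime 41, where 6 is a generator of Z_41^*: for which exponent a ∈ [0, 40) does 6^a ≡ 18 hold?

16

Successive powers of 6 modulo 41:
  6^0=1  6^1=6  6^2=36  6^3=11  6^4=25  6^5=27
  6^6=39  6^7=29  6^8=10  6^9=19  6^10=32  6^11=28
  6^12=4  6^13=24  6^14=21  6^15=3  6^16=18
So 6^16 ≡ 18 (mod 41), giving a = 16.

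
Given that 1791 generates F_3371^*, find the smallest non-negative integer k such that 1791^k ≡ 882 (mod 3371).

1437

Baby-step giant-step with m = ceil(sqrt(3370)) = 59.
Baby table (1791^j mod 3371 for j=0..58):
  0:1  1:1791  2:1860  3:712  4:954  5:2888  6:1294  7:1677
  8:3317  9:1045  10:690  11:2004  12:2420  13:2485  14:915  15:459
  16:2916  17:877  18:3192  19:3027  20:789  21:650  22:1155  23:2182
  24:973  25:3207  26:2924  27:1721  28:1217  29:1981  30:1679  31:157
  32:1394  33:2114  34:541  35:1454  36:1702  37:898  38:351  39:1635
  40:2257  41:458  42:1125  43:2388  44:2480  45:2073  46:1272  47:2727
  48:2849  49:2236  50:3299  51:2517  52:920  53:2672  54:2103  55:1066
  56:1220  57:612  58:517
Giant step factor: 1791^(-59) ≡ 2436 (mod 3371).
Scan 882·2436^i mod 3371 for i = 0, 1, …:
  i=0: 882   i=1: 1225   i=2: 765   i=3: 2748
  i=4: 2693   i=5: 182   i=6: 1751   i=7: 1121
  i=8: 246   i=9: 2589     …   i=23: 468
  i=24: 650
Match at i=24, j=21: k = 24·59 + 21 = 1437.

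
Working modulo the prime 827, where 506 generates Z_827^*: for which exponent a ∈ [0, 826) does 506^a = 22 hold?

251

Baby-step giant-step with m = ceil(sqrt(826)) = 29.
Baby table (506^j mod 827 for j=0..28):
  0:1  1:506  2:493  3:531  4:738  5:451  6:781  7:707
  8:478  9:384  10:786  11:756  12:462  13:558  14:341  15:530
  16:232  17:785  18:250  19:796  20:27  21:430  22:79  23:278
  24:78  25:599  26:412  27:68  28:501
Giant step factor: 506^(-29) ≡ 583 (mod 827).
Scan 22·583^i mod 827 for i = 0, 1, …:
  i=0: 22   i=1: 421   i=2: 651   i=3: 767
  i=4: 581   i=5: 480   i=6: 314   i=7: 295
  i=8: 796
Match at i=8, j=19: a = 8·29 + 19 = 251.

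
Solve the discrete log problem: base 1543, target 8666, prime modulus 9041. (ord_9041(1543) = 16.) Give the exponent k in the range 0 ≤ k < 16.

7

Successive powers of 1543 modulo 9041:
  1543^0=1  1543^1=1543  1543^2=3066  1543^3=2395  1543^4=6757  1543^5=1778
  1543^6=4031  1543^7=8666
So 1543^7 ≡ 8666 (mod 9041), giving k = 7.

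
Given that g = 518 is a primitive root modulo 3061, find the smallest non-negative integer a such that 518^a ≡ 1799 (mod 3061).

Baby-step giant-step with m = ceil(sqrt(3060)) = 56.
Baby table (518^j mod 3061 for j=0..55):
  0:1  1:518  2:2017  3:1005  4:220  5:703  6:2956  7:708
  8:2485  9:1610  10:1388  11:2710  12:1842  13:2185  14:2321  15:2366
  16:1188  17:123  18:2494  19:150  20:1175  21:2572  22:761  23:2390
  24:1376  25:2616  26:2126  27:2369  28:2742  29:52  30:2448  31:810
  32:223  33:2257  34:2885  35:662  36:84  37:658  38:1073  39:1773
  40:114  41:893  42:363  43:1313  44:592  45:556  46:274  47:1126
  48:1678  49:2941  50:2121  51:2840  52:1840  53:1149  54:1348  55:356
Giant step factor: 518^(-56) ≡ 1109 (mod 3061).
Scan 1799·1109^i mod 3061 for i = 0, 1, …:
  i=0: 1799   i=1: 2380   i=2: 838   i=3: 1859
  i=4: 1578   i=5: 2171   i=6: 1693   i=7: 1144
  i=8: 1442   i=9: 1336     …   i=25: 3036
  i=26: 2885
Match at i=26, j=34: a = 26·56 + 34 = 1490.

1490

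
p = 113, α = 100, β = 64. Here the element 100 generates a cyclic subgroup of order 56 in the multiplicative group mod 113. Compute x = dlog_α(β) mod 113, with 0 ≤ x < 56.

44

Baby-step giant-step with m = ceil(sqrt(56)) = 8.
Baby table (100^j mod 113 for j=0..7):
  0:1  1:100  2:56  3:63  4:85  5:25  6:14  7:44
Giant step factor: 100^(-8) ≡ 16 (mod 113).
Scan 64·16^i mod 113 for i = 0, 1, …:
  i=0: 64   i=1: 7   i=2: 112   i=3: 97
  i=4: 83   i=5: 85
Match at i=5, j=4: x = 5·8 + 4 = 44.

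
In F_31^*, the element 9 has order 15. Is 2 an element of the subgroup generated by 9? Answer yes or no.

yes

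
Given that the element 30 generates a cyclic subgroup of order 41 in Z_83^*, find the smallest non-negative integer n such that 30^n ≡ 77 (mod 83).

Baby-step giant-step with m = ceil(sqrt(41)) = 7.
Baby table (30^j mod 83 for j=0..6):
  0:1  1:30  2:70  3:25  4:3  5:7  6:44
Giant step factor: 30^(-7) ≡ 31 (mod 83).
Scan 77·31^i mod 83 for i = 0, 1, …:
  i=0: 77   i=1: 63   i=2: 44
Match at i=2, j=6: n = 2·7 + 6 = 20.

20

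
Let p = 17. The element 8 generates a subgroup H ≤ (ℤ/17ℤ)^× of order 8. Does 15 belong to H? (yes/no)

yes

⟨8⟩ has order 8; its elements mod 17 are {1, 2, 4, 8, 9, 13, 15, 16}.
15 is in this set.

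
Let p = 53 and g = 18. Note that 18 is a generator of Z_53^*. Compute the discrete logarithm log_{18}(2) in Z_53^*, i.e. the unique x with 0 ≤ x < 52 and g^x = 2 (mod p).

3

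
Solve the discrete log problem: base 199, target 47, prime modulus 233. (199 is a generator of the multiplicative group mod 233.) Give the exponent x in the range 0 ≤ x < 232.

81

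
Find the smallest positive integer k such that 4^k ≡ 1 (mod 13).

6

The order of 4 must divide p − 1 = 12 = 2^2 · 3.
Divisors: 1, 2, 3, 4, 6, 12.
Check each in increasing order: 4^1 ≡ 4;  4^2 ≡ 3;  4^3 ≡ 12;  4^4 ≡ 9;  4^6 ≡ 1.
Smallest exponent giving 1 is 6.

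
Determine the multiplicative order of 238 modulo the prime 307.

306

The order of 238 must divide p − 1 = 306 = 2 · 3^2 · 17.
Divisors: 1, 2, 3, 6, 9, 17, 18, 34, 51, 102, 153, 306.
Check each in increasing order: 238^1 ≡ 238;  238^2 ≡ 156;  238^3 ≡ 288;  238^6 ≡ 54;  238^9 ≡ 202;  238^17 ≡ 254;  238^18 ≡ 280;  238^34 ≡ 46;  238^51 ≡ 18;  238^102 ≡ 17;  238^153 ≡ 306;  238^306 ≡ 1.
Smallest exponent giving 1 is 306.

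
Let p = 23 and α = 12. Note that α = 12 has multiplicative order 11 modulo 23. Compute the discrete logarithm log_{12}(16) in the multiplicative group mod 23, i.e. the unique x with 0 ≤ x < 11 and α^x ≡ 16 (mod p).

7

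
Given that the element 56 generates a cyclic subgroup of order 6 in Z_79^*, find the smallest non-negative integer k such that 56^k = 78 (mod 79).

Successive powers of 56 modulo 79:
  56^0=1  56^1=56  56^2=55  56^3=78
So 56^3 ≡ 78 (mod 79), giving k = 3.

3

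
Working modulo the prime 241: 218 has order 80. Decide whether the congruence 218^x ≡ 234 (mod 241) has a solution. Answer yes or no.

no

234 ∈ ⟨218⟩ iff 234^80 ≡ 1 (mod 241), since |⟨218⟩| = 80.
234^80 mod 241 = 15.
Since 15 ≠ 1, 234 does not lie in the subgroup.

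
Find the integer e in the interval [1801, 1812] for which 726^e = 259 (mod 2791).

1804

Compute 726^1801 mod 2791 = 1678, then multiply by 726 repeatedly:
  726^1801=1678  726^1802=1352  726^1803=1911  726^1804=259
Found 259 at exponent 1804.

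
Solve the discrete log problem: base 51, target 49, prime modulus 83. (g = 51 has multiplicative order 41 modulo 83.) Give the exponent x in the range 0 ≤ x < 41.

Baby-step giant-step with m = ceil(sqrt(41)) = 7.
Baby table (51^j mod 83 for j=0..6):
  0:1  1:51  2:28  3:17  4:37  5:61  6:40
Giant step factor: 51^(-7) ≡ 64 (mod 83).
Scan 49·64^i mod 83 for i = 0, 1, …:
  i=0: 49   i=1: 65   i=2: 10   i=3: 59
  i=4: 41   i=5: 51
Match at i=5, j=1: x = 5·7 + 1 = 36.

36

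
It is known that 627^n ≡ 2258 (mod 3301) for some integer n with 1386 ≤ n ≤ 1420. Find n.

1403

Compute 627^1386 mod 3301 = 102, then multiply by 627 repeatedly:
  627^1386=102  627^1387=1235  627^1388=1911  627^1389=3235  627^1390=1531
  627^1391=2647  627^1392=2567  627^1393=1922  627^1394=229  627^1395=1640
  627^1396=1669  627^1397=46  627^1398=2434  627^1399=1056  627^1400=1912
  627^1401=561  627^1402=1841  627^1403=2258
Found 2258 at exponent 1403.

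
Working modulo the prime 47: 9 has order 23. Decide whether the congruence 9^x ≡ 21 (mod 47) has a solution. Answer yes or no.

yes

⟨9⟩ has order 23; its elements mod 47 are {1, 2, 3, 4, 6, 7, 8, 9, 12, 14, 16, 17, 18, 21, 24, 25, 27, 28, 32, 34, 36, 37, 42}.
21 is in this set.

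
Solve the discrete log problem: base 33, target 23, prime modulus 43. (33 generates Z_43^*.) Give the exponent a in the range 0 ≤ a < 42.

10

Successive powers of 33 modulo 43:
  33^0=1  33^1=33  33^2=14  33^3=32  33^4=24  33^5=18
  33^6=35  33^7=37  33^8=17  33^9=2  33^10=23
So 33^10 ≡ 23 (mod 43), giving a = 10.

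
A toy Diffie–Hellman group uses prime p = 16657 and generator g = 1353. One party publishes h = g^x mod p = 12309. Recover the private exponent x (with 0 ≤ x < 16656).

Baby-step giant-step with m = ceil(sqrt(16656)) = 130.
Baby table (1353^j mod 16657 for j=0..129):
  0:1  1:1353  2:14996  3:1362  4:10516  5:3070  6:6117  7:14429
  8:433  9:2854  10:13695  11:6751  12:6067  13:13407  14:198  15:1382
  16:4262  17:3164  18:43  19:8208  20:11862  21:8595  22:2449  23:15411
  24:13176  25:4138  26:1962  27:6123  28:5890  29:7124  30:11026  31:10163
  32:8514  33:9455  34:39  35:2796  36:1849  37:3147  38:10356  39:3131
  40:5365  41:13050  42:230  43:11364  44:1081  45:13434  46:3415  47:6506
  48:7722  49:3927  50:16305  51:6797  52:1677  53:3629  54:12879  55:2065
  56:12226  57:1377  58:14154  59:11469  60:9890  61:5599  62:13169  63:11324
  64:13589  65:13246  66:15563  67:2291  68:1521  69:9102  70:5483  71:6134
  72:4116  73:5510  74:9351  75:9240  76:8970  77:10114  78:8845  79:7559
  80:16586  81:3879  82:1332  83:3240  84:2929  85:15228  86:15432  87:8275
  88:2571  89:13907  90:10418  91:3732  92:2325  93:14209  94:2599  95:1820
  96:13881  97:8554  98:13604  99:227  100:7305  101:6064  102:9348  103:5181
  104:13953  105:6028  106:10611  107:15006  108:14892  109:10563  110:33  111:11335
  112:11815  113:11632  114:13888  115:1368  116:1977  117:9761  118:14289  119:10897
  120:2196  121:6242  122:327  123:9349  124:6534  125:12292  126:7390  127:4470
  128:1419  129:4352
Giant step factor: 1353^(-130) ≡ 7688 (mod 16657).
Scan 12309·7688^i mod 16657 for i = 0, 1, …:
  i=0: 12309   i=1: 3175   i=2: 6895   i=3: 6186
  i=4: 2233   i=5: 10594   i=6: 10599   i=7: 15725
  i=8: 13951   i=9: 865     …   i=81: 6557
  i=82: 6134
Match at i=82, j=71: x = 82·130 + 71 = 10731.

10731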